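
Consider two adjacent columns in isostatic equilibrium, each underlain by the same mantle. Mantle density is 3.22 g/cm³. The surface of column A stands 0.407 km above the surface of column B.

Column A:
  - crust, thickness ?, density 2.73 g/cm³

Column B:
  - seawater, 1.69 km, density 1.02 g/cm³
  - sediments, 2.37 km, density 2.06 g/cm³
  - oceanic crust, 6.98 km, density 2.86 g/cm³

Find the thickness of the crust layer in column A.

Take the compensation level at the base of the deeper column (depth z_c below the surface of column A) and equate Σ ρ_i t_i down to z_c; mantle fills any gap and the z_c terms cancel.
Column A: x×2.73 + (z_c − 0 − x)×3.22
Column B: 0.407×0 + 1.69×1.02 + 2.37×2.06 + 6.98×2.86 + (z_c − 0.407 − 11.04)×3.22
The z_c×3.22 term appears on both sides and cancels. Collect the known terms of each column as K = Σ(ρt)_known − 3.22 × (depth of known layers): K_A = 0 − 3.22×0 = 0; K_B = 26.5688 − 3.22×(0.407 + 11.04) = −10.29054.
Balance: K_A − x×(3.22 − 2.73) = K_B, so x = (K_A − K_B)/(3.22 − 2.73) = 10.2905/0.49 = 21 km.

21 km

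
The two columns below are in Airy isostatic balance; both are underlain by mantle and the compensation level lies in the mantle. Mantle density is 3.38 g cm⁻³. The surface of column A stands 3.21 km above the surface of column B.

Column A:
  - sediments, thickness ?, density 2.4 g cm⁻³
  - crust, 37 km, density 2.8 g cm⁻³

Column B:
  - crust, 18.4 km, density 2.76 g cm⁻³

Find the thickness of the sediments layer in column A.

0.814 km

Take the compensation level at the base of the deeper column (depth z_c below the surface of column A) and equate Σ ρ_i t_i down to z_c; mantle fills any gap and the z_c terms cancel.
Column A: x×2.4 + 37×2.8 + (z_c − 37 − x)×3.38
Column B: 3.21×0 + 18.4×2.76 + (z_c − 3.21 − 18.4)×3.38
The z_c×3.38 term appears on both sides and cancels. Collect the known terms of each column as K = Σ(ρt)_known − 3.38 × (depth of known layers): K_A = 103.6 − 3.38×37 = −21.46; K_B = 50.784 − 3.38×(3.21 + 18.4) = −22.2578.
Balance: K_A − x×(3.38 − 2.4) = K_B, so x = (K_A − K_B)/(3.38 − 2.4) = 0.7978/0.98 = 0.814 km.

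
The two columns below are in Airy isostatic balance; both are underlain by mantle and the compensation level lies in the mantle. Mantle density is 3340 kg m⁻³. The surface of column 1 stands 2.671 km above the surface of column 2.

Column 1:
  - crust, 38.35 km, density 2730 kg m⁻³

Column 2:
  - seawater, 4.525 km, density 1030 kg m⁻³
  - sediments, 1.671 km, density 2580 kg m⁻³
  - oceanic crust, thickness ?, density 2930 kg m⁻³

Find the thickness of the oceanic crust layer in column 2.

Take the compensation level at the base of the deeper column (depth z_c below the surface of column 1) and equate Σ ρ_i t_i down to z_c; mantle fills any gap and the z_c terms cancel.
Column 1: 38.35×2730 + (z_c − 38.35)×3340
Column 2: 2.671×0 + 4.525×1030 + 1.671×2580 + x×2930 + (z_c − 2.671 − 6.196 − x)×3340
The z_c×3340 term appears on both sides and cancels. Collect the known terms of each column as K = Σ(ρt)_known − 3340 × (depth of known layers): K_1 = 104695.5 − 3340×38.35 = −23393.5; K_2 = 8971.93 − 3340×(2.671 + 6.196) = −20643.85.
Balance: K_1 = K_2 − x×(3340 − 2930), so x = (K_2 − K_1)/(3340 − 2930) = 2749.65/410 = 6.71 km.

6.71 km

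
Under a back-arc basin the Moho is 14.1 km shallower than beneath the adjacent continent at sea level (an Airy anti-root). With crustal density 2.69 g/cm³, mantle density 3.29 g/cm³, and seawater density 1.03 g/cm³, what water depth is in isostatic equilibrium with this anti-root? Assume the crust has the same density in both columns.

5.1 km

Replacing a thickness d of crust by seawater at the top must be balanced by replacing crust with mantle at the base: d (ρ_c − ρ_w) = a (ρ_m − ρ_c).
d = a (ρ_m − ρ_c)/(ρ_c − ρ_w) = 14.1 km × 0.6/1.66 = 5.1 km.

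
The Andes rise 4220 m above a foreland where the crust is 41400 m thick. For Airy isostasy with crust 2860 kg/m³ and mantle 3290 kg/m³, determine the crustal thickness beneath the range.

73700 m

Root depth r = h ρ_c / (ρ_m − ρ_c) = 4220 m × 2860 / 430 = 28070 m.
Total thickness = T + h + r = 41400 m + 4220 m + 28070 m = 73700 m.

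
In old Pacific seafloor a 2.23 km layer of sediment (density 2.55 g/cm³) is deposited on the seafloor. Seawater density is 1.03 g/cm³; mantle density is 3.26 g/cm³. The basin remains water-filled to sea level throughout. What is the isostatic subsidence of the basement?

1.52 km

Submarine loading: the sediment displaces seawater, and the subsidence is in turn flooded, so s (ρ_m − ρ_w) = t (ρ_sed − ρ_w).
s = 2.23 km × (2.55 − 1.03) / (3.26 − 1.03) = 1.52 km.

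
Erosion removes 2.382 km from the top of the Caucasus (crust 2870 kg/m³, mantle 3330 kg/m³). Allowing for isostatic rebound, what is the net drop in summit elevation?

0.329 km

Rebound u = e ρ_c/ρ_m = 2.382 km × 2870/3330 = 2.053 km.
Net surface drop = e − u = 2.382 km − 2.053 km = e (ρ_m − ρ_c)/ρ_m = 0.329 km.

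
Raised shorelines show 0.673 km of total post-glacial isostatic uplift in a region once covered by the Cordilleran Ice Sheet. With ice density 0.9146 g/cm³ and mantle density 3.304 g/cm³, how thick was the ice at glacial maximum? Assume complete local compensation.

u = t ρ_ice/ρ_m → t = u ρ_m/ρ_ice = 0.673 km × 3.304/0.9146 = 2.43 km.

2.43 km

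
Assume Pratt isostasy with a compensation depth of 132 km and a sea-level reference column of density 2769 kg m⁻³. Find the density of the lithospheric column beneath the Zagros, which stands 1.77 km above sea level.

Pratt balance: ρ_ref D = ρ (D + h).
ρ = ρ_ref D/(D + h) = 2769 × 132 km/(132 km + 1.77 km) = 2730 kg m⁻³.

2730 kg m⁻³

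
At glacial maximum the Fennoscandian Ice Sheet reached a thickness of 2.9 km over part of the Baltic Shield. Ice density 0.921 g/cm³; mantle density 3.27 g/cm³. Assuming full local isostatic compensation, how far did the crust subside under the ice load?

0.817 km

Balancing pressure at the compensation depth: the ice load ρ_ice t is balanced by mantle displaced below, ρ_m s.
s = t ρ_ice / ρ_m = 2.9 km × 0.921/3.27 = 0.817 km.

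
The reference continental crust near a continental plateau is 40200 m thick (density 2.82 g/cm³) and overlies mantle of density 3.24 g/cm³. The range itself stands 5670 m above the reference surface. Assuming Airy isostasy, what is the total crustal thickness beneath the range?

83900 m

Root depth r = h ρ_c / (ρ_m − ρ_c) = 5670 m × 2.82 / 0.42 = 38070 m.
Total thickness = T + h + r = 40200 m + 5670 m + 38070 m = 83900 m.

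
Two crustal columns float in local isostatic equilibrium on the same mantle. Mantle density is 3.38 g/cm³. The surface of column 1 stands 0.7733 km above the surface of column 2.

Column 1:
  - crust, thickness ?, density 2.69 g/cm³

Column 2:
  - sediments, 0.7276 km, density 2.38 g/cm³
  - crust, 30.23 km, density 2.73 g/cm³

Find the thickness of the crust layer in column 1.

Take the compensation level at the base of the deeper column (depth z_c below the surface of column 1) and equate Σ ρ_i t_i down to z_c; mantle fills any gap and the z_c terms cancel.
Column 1: x×2.69 + (z_c − 0 − x)×3.38
Column 2: 0.7733×0 + 0.7276×2.38 + 30.23×2.73 + (z_c − 0.7733 − 30.9576)×3.38
The z_c×3.38 term appears on both sides and cancels. Collect the known terms of each column as K = Σ(ρt)_known − 3.38 × (depth of known layers): K_1 = 0 − 3.38×0 = 0; K_2 = 84.259588 − 3.38×(0.7733 + 30.9576) = −22.990854.
Balance: K_1 − x×(3.38 − 2.69) = K_2, so x = (K_1 − K_2)/(3.38 − 2.69) = 22.9909/0.69 = 33.3 km.

33.3 km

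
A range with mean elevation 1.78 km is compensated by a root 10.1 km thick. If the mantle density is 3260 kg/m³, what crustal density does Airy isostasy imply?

ρ_c h = (ρ_m − ρ_c) r → ρ_c (h + r) = ρ_m r → ρ_c = ρ_m r / (h + r).
ρ_c = 3260 × 10.1 km / (1.78 km + 10.1 km) = 2770 kg/m³.

2770 kg/m³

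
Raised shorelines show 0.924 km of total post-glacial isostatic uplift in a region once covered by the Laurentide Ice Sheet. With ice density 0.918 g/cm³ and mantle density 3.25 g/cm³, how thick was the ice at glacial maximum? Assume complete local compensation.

u = t ρ_ice/ρ_m → t = u ρ_m/ρ_ice = 0.924 km × 3.25/0.918 = 3.27 km.

3.27 km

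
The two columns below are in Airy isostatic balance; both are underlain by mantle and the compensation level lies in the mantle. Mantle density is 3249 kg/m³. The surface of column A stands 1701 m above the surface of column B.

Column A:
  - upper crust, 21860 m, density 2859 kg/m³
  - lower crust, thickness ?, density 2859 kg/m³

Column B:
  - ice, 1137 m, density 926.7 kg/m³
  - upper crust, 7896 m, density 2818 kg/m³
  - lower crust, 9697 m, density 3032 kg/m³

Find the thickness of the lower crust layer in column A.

13200 m

Take the compensation level at the base of the deeper column (depth z_c below the surface of column A) and equate Σ ρ_i t_i down to z_c; mantle fills any gap and the z_c terms cancel.
Column A: 21860×2859 + x×2859 + (z_c − 21860 − x)×3249
Column B: 1701×0 + 1137×926.7 + 7896×2818 + 9697×3032 + (z_c − 1701 − 18730)×3249
The z_c×3249 term appears on both sides and cancels. Collect the known terms of each column as K = Σ(ρt)_known − 3249 × (depth of known layers): K_A = 62497740 − 3249×21860 = −8525400; K_B = 52705889.9 − 3249×(1701 + 18730) = −13674429.1.
Balance: K_A − x×(3249 − 2859) = K_B, so x = (K_A − K_B)/(3249 − 2859) = 5149030/390 = 13200 m.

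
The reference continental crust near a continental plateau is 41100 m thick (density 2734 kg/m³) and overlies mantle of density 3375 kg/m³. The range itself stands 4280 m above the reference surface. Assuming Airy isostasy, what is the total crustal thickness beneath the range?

63600 m

Root depth r = h ρ_c / (ρ_m − ρ_c) = 4280 m × 2734 / 641 = 18260 m.
Total thickness = T + h + r = 41100 m + 4280 m + 18260 m = 63600 m.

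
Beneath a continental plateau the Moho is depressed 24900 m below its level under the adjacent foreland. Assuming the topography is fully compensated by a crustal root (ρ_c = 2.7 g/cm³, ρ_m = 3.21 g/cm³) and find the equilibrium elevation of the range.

Equating mass per unit area of the two columns: ρ_c h = (ρ_m − ρ_c) r.
h = r (ρ_m − ρ_c) / ρ_c = 24900 m × (3.21 − 2.7) / 2.7 = 4700 m.

4700 m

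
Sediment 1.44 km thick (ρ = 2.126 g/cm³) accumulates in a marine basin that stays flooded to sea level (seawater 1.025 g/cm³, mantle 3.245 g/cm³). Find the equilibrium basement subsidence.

0.714 km

Submarine loading: the sediment displaces seawater, and the subsidence is in turn flooded, so s (ρ_m − ρ_w) = t (ρ_sed − ρ_w).
s = 1.44 km × (2.126 − 1.025) / (3.245 − 1.025) = 0.714 km.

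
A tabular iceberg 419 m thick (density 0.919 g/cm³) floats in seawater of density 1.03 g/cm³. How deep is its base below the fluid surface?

Draft d = t ρ_obj/ρ_fluid = 419 m × 0.919/1.03 = 374 m.

374 m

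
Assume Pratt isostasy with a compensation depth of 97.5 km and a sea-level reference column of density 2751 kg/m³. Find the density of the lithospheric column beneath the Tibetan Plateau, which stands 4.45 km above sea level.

2630 kg/m³

Pratt balance: ρ_ref D = ρ (D + h).
ρ = ρ_ref D/(D + h) = 2751 × 97.5 km/(97.5 km + 4.45 km) = 2630 kg/m³.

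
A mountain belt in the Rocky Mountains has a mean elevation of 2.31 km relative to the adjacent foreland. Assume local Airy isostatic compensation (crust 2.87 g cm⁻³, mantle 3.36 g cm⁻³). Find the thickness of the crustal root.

Balancing pressure at the compensation depth: the weight of the topography is balanced by the buoyancy of the root, ρ_c h = (ρ_m − ρ_c) r.
r = h · ρ_c / (ρ_m − ρ_c) = 2.31 km × 2.87 / (3.36 − 2.87) = 13.5 km.

13.5 km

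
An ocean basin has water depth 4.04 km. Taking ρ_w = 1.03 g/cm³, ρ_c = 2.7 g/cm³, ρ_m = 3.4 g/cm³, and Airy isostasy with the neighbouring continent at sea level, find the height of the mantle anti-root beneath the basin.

9.64 km

Balancing pressure at the compensation depth: replacing crust with seawater at the top is compensated by replacing crust with mantle at the base: d (ρ_c − ρ_w) = a (ρ_m − ρ_c).
a = d (ρ_c − ρ_w)/(ρ_m − ρ_c) = 4.04 km × 1.67/0.7 = 9.64 km.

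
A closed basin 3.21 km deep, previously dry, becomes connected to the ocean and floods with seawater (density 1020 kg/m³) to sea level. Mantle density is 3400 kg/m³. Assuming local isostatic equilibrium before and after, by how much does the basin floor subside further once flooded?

1.38 km

After flooding the water column is d + s deep. Its weight must equal the weight of mantle displaced by the extra subsidence s: (d + s) ρ_w = s ρ_m.
s = d ρ_w / (ρ_m − ρ_w) = 3.21 km × 1020/(3400 − 1020) = 1.38 km.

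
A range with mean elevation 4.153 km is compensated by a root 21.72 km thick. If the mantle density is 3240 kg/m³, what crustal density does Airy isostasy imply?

2720 kg/m³

ρ_c h = (ρ_m − ρ_c) r → ρ_c (h + r) = ρ_m r → ρ_c = ρ_m r / (h + r).
ρ_c = 3240 × 21.72 km / (4.153 km + 21.72 km) = 2720 kg/m³.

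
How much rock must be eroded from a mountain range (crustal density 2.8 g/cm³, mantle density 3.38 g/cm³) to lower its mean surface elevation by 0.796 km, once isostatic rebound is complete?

Net drop Δ = e − u = e − e ρ_c/ρ_m = e (ρ_m − ρ_c)/ρ_m.
e = Δ ρ_m/(ρ_m − ρ_c) = 0.796 km × 3.38/0.58 = 4.64 km.

4.64 km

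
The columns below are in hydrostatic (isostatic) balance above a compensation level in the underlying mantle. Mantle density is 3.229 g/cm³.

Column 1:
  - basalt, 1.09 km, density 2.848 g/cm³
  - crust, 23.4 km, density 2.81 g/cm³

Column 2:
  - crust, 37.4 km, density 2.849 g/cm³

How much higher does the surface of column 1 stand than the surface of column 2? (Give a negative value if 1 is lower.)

−1.24 km

For any compensation level in the mantle, the mantle terms cancel and isostasy reduces to e = (Σt_1 − Σt_2) − (Σ(ρt)_1 − Σ(ρt)_2) / ρ_m.
Σt_1 = 24.49 km; Σt_2 = 37.4 km; Σ(ρt)_1 = 68.85832; Σ(ρt)_2 = 106.5526 (in km·g/cm³).
e = (24.49 − 37.4) − (68.85832 − 106.5526) / 3.229 = −1.24 km.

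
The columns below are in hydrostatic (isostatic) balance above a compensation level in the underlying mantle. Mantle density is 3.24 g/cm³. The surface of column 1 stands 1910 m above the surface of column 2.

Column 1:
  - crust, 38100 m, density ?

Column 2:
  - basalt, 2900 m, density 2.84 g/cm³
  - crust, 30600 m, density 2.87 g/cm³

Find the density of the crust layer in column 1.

2.75 g/cm³

Take the compensation level at the base of the deeper column (depth z_c below the surface of column 1) and equate Σ ρ_i t_i down to z_c; mantle fills any gap and the z_c terms cancel.
Column 1: 38100×ρ + (z_c − 38100)×3.24
Column 2: 1910×0 + 2900×2.84 + 30600×2.87 + (z_c − 1910 − 33500)×3.24
The z_c×3.24 term appears on both sides and cancels. Collect the known terms of each column as K = Σ(ρt)_known − 3.24 × (depth of known layers): K_1 = 0 − 3.24×38100 = −123444; K_2 = 96058 − 3.24×(1910 + 33500) = −18670.4.
Balance: K_1 + 38100×ρ = K_2, so ρ = (K_2 − K_1)/38100 = 104774/38100 = 2.75 g/cm³.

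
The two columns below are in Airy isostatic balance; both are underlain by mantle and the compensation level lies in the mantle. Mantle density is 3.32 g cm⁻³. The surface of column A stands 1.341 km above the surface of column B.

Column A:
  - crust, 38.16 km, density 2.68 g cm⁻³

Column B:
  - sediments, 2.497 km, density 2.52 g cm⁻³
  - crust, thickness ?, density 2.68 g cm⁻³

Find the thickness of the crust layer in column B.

Take the compensation level at the base of the deeper column (depth z_c below the surface of column A) and equate Σ ρ_i t_i down to z_c; mantle fills any gap and the z_c terms cancel.
Column A: 38.16×2.68 + (z_c − 38.16)×3.32
Column B: 1.341×0 + 2.497×2.52 + x×2.68 + (z_c − 1.341 − 2.497 − x)×3.32
The z_c×3.32 term appears on both sides and cancels. Collect the known terms of each column as K = Σ(ρt)_known − 3.32 × (depth of known layers): K_A = 102.2688 − 3.32×38.16 = −24.4224; K_B = 6.29244 − 3.32×(1.341 + 2.497) = −6.44972.
Balance: K_A = K_B − x×(3.32 − 2.68), so x = (K_B − K_A)/(3.32 − 2.68) = 17.9727/0.64 = 28.1 km.

28.1 km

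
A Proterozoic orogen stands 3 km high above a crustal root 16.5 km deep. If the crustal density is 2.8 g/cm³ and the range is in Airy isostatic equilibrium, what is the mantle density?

3.31 g/cm³

Airy balance: ρ_c h = (ρ_m − ρ_c) r → ρ_m = ρ_c (1 + h/r).
ρ_m = 2.8 × (1 + 3 km/16.5 km) = 3.31 g/cm³.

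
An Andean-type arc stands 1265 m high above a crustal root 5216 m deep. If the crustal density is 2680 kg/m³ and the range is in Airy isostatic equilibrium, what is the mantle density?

Airy balance: ρ_c h = (ρ_m − ρ_c) r → ρ_m = ρ_c (1 + h/r).
ρ_m = 2680 × (1 + 1265 m/5216 m) = 3330 kg/m³.

3330 kg/m³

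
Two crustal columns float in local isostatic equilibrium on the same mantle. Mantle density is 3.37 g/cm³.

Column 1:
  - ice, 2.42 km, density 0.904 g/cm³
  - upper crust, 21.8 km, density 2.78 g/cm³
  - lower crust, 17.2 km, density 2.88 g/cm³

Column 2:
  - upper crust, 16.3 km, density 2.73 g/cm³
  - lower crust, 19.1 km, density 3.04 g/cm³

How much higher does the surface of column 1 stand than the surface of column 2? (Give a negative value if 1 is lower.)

3.12 km

For any compensation level in the mantle, the mantle terms cancel and isostasy reduces to e = (Σt_1 − Σt_2) − (Σ(ρt)_1 − Σ(ρt)_2) / ρ_m.
Σt_1 = 41.42 km; Σt_2 = 35.4 km; Σ(ρt)_1 = 112.32768; Σ(ρt)_2 = 102.563 (in km·g/cm³).
e = (41.42 − 35.4) − (112.32768 − 102.563) / 3.37 = 3.12 km.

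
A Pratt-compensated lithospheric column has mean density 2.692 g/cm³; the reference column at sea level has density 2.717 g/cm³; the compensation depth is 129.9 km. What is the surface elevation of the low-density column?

1.21 km

ρ_ref D = ρ (D + h) → h = D (ρ_ref − ρ)/ρ.
h = 129.9 km × (2.717 − 2.692)/2.692 = 1.21 km.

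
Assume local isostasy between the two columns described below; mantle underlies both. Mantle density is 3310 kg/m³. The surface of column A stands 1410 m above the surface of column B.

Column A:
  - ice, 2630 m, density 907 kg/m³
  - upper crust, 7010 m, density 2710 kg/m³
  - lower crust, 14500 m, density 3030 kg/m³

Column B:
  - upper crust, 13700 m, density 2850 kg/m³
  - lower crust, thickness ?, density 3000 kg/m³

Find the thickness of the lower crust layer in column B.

11700 m

Take the compensation level at the base of the deeper column (depth z_c below the surface of column A) and equate Σ ρ_i t_i down to z_c; mantle fills any gap and the z_c terms cancel.
Column A: 2630×907 + 7010×2710 + 14500×3030 + (z_c − 24140)×3310
Column B: 1410×0 + 13700×2850 + x×3000 + (z_c − 1410 − 13700 − x)×3310
The z_c×3310 term appears on both sides and cancels. Collect the known terms of each column as K = Σ(ρt)_known − 3310 × (depth of known layers): K_A = 65317510 − 3310×24140 = −14585890; K_B = 39045000 − 3310×(1410 + 13700) = −10969100.
Balance: K_A = K_B − x×(3310 − 3000), so x = (K_B − K_A)/(3310 − 3000) = 3616790/310 = 11700 m.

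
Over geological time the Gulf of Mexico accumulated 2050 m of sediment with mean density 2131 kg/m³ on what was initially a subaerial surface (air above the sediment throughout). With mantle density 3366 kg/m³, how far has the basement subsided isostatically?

Subaerial load: s = t ρ_sed / ρ_m = 2050 m × 2131/3366 = 1300 m.

1300 m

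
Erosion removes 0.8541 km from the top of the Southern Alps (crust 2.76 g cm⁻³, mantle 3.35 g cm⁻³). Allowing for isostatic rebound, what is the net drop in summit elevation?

0.15 km

Rebound u = e ρ_c/ρ_m = 0.8541 km × 2.76/3.35 = 0.7037 km.
Net surface drop = e − u = 0.8541 km − 0.7037 km = e (ρ_m − ρ_c)/ρ_m = 0.15 km.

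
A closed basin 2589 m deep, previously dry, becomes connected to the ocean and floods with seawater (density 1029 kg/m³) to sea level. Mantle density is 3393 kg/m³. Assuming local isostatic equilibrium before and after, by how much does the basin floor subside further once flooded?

1130 m

After flooding the water column is d + s deep. Its weight must equal the weight of mantle displaced by the extra subsidence s: (d + s) ρ_w = s ρ_m.
s = d ρ_w / (ρ_m − ρ_w) = 2589 m × 1029/(3393 − 1029) = 1130 m.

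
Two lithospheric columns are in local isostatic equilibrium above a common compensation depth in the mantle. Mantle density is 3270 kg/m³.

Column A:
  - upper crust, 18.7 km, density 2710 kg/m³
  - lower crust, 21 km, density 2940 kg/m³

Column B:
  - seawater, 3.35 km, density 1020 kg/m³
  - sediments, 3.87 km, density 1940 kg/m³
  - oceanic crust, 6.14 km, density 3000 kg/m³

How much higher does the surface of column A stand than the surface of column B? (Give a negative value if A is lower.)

For any compensation level in the mantle, the mantle terms cancel and isostasy reduces to e = (Σt_A − Σt_B) − (Σ(ρt)_A − Σ(ρt)_B) / ρ_m.
Σt_A = 39.7 km; Σt_B = 13.36 km; Σ(ρt)_A = 112417; Σ(ρt)_B = 29344.8 (in km·kg/m³).
e = (39.7 − 13.36) − (112417 − 29344.8) / 3270 = 0.936 km.

0.936 km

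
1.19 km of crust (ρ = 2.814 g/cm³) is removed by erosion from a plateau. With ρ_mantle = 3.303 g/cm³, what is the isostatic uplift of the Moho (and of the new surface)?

Unloading: uplift u = e ρ_c/ρ_m = 1.19 km × 2.814/3.303 = 1.01 km.

1.01 km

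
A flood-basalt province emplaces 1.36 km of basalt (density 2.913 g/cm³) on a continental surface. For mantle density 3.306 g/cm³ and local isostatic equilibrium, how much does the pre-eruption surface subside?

1.2 km

Subaerial loading: s = t ρ_load / ρ_m.
s = 1.36 km × 2.913/3.306 = 1.2 km.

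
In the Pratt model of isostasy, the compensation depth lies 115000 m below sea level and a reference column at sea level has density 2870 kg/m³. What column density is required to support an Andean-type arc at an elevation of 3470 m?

2790 kg/m³

Pratt balance: ρ_ref D = ρ (D + h).
ρ = ρ_ref D/(D + h) = 2870 × 115000 m/(115000 m + 3470 m) = 2790 kg/m³.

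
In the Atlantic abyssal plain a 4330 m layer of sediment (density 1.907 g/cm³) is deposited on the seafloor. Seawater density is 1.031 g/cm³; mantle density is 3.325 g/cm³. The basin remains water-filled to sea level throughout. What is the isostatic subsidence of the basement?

Submarine loading: the sediment displaces seawater, and the subsidence is in turn flooded, so s (ρ_m − ρ_w) = t (ρ_sed − ρ_w).
s = 4330 m × (1.907 − 1.031) / (3.325 − 1.031) = 1650 m.

1650 m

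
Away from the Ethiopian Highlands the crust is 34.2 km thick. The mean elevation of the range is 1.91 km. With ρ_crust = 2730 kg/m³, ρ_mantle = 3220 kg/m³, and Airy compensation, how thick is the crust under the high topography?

Root depth r = h ρ_c / (ρ_m − ρ_c) = 1.91 km × 2730 / 490 = 10.64 km.
Total thickness = T + h + r = 34.2 km + 1.91 km + 10.64 km = 46.8 km.

46.8 km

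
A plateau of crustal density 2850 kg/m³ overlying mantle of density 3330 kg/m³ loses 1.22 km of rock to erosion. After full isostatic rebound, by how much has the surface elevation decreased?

0.176 km

Rebound u = e ρ_c/ρ_m = 1.22 km × 2850/3330 = 1.044 km.
Net surface drop = e − u = 1.22 km − 1.044 km = e (ρ_m − ρ_c)/ρ_m = 0.176 km.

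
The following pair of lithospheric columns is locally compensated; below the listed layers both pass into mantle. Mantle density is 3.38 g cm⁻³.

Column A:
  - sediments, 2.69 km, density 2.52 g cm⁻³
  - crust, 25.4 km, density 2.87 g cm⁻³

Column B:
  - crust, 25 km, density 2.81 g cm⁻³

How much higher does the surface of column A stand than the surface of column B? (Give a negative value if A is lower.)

0.301 km

For any compensation level in the mantle, the mantle terms cancel and isostasy reduces to e = (Σt_A − Σt_B) − (Σ(ρt)_A − Σ(ρt)_B) / ρ_m.
Σt_A = 28.09 km; Σt_B = 25 km; Σ(ρt)_A = 79.6768; Σ(ρt)_B = 70.25 (in km·g cm⁻³).
e = (28.09 − 25) − (79.6768 − 70.25) / 3.38 = 0.301 km.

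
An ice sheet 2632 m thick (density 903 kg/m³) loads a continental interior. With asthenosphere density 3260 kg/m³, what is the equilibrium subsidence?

In Airy isostatic equilibrium: the ice load ρ_ice t is balanced by mantle displaced below, ρ_m s.
s = t ρ_ice / ρ_m = 2632 m × 903/3260 = 729 m.

729 m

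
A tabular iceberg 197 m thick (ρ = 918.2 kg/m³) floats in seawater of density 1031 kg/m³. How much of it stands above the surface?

21.6 m

Floating equilibrium: submerged depth d = t ρ_obj/ρ_fluid = 197 m × 918.2/1031 = 175.4 m.
Freeboard = t − d = 197 m − 175.4 m = 21.6 m.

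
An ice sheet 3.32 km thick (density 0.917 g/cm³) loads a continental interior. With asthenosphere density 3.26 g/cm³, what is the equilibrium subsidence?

0.934 km

Isostatic balance requires: the ice load ρ_ice t is balanced by mantle displaced below, ρ_m s.
s = t ρ_ice / ρ_m = 3.32 km × 0.917/3.26 = 0.934 km.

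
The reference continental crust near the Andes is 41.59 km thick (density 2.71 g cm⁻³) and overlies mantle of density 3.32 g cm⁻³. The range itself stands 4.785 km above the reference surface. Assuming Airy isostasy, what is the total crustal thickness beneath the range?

Root depth r = h ρ_c / (ρ_m − ρ_c) = 4.785 km × 2.71 / 0.61 = 21.26 km.
Total thickness = T + h + r = 41.59 km + 4.785 km + 21.26 km = 67.6 km.

67.6 km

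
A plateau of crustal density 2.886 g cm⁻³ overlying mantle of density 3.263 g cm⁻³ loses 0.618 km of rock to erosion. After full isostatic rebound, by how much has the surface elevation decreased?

Rebound u = e ρ_c/ρ_m = 0.618 km × 2.886/3.263 = 0.5466 km.
Net surface drop = e − u = 0.618 km − 0.5466 km = e (ρ_m − ρ_c)/ρ_m = 0.0714 km.

0.0714 km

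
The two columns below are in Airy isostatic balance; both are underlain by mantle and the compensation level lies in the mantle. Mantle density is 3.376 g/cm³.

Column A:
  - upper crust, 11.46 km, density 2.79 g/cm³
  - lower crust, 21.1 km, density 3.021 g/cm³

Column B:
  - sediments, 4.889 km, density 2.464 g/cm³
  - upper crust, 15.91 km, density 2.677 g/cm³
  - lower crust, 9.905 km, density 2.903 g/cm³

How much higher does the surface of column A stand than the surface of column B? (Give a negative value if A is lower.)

For any compensation level in the mantle, the mantle terms cancel and isostasy reduces to e = (Σt_A − Σt_B) − (Σ(ρt)_A − Σ(ρt)_B) / ρ_m.
Σt_A = 32.56 km; Σt_B = 30.704 km; Σ(ρt)_A = 95.7165; Σ(ρt)_B = 83.391781 (in km·g/cm³).
e = (32.56 − 30.704) − (95.7165 − 83.391781) / 3.376 = −1.79 km.

−1.79 km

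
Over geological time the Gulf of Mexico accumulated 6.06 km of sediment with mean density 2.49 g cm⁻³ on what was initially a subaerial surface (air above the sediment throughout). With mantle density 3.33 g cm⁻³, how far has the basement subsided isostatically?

Subaerial load: s = t ρ_sed / ρ_m = 6.06 km × 2.49/3.33 = 4.53 km.

4.53 km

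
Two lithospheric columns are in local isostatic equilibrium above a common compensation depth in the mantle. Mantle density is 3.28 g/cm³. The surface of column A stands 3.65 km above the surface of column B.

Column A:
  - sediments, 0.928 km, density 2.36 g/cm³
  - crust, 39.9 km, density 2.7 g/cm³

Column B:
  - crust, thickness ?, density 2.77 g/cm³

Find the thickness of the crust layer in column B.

Take the compensation level at the base of the deeper column (depth z_c below the surface of column A) and equate Σ ρ_i t_i down to z_c; mantle fills any gap and the z_c terms cancel.
Column A: 0.928×2.36 + 39.9×2.7 + (z_c − 40.828)×3.28
Column B: 3.65×0 + x×2.77 + (z_c − 3.65 − 0 − x)×3.28
The z_c×3.28 term appears on both sides and cancels. Collect the known terms of each column as K = Σ(ρt)_known − 3.28 × (depth of known layers): K_A = 109.92008 − 3.28×40.828 = −23.99576; K_B = 0 − 3.28×(3.65 + 0) = −11.972.
Balance: K_A = K_B − x×(3.28 − 2.77), so x = (K_B − K_A)/(3.28 − 2.77) = 12.0238/0.51 = 23.6 km.

23.6 km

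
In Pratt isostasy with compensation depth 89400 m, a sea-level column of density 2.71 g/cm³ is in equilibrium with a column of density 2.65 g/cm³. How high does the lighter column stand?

ρ_ref D = ρ (D + h) → h = D (ρ_ref − ρ)/ρ.
h = 89400 m × (2.71 − 2.65)/2.65 = 2020 m.

2020 m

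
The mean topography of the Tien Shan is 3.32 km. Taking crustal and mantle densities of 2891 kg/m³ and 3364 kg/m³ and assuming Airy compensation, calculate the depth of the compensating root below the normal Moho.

20.3 km

Balancing pressure at the compensation depth: the weight of the topography is balanced by the buoyancy of the root, ρ_c h = (ρ_m − ρ_c) r.
r = h · ρ_c / (ρ_m − ρ_c) = 3.32 km × 2891 / (3364 − 2891) = 20.3 km.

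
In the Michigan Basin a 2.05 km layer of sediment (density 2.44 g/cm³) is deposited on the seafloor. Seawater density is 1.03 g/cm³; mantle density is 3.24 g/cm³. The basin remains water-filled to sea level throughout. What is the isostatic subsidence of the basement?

1.31 km

Submarine loading: the sediment displaces seawater, and the subsidence is in turn flooded, so s (ρ_m − ρ_w) = t (ρ_sed − ρ_w).
s = 2.05 km × (2.44 − 1.03) / (3.24 − 1.03) = 1.31 km.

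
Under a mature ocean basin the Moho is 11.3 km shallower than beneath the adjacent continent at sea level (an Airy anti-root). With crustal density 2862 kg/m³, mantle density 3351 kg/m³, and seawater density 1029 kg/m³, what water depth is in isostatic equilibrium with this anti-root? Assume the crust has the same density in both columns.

Replacing a thickness d of crust by seawater at the top must be balanced by replacing crust with mantle at the base: d (ρ_c − ρ_w) = a (ρ_m − ρ_c).
d = a (ρ_m − ρ_c)/(ρ_c − ρ_w) = 11.3 km × 489/1833 = 3.01 km.

3.01 km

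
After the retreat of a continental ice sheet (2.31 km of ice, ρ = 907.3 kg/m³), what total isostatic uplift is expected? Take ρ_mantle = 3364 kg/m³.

Removing the load lets mantle flow back in; uplift u satisfies ρ_ice t = ρ_m u.
u = t ρ_ice/ρ_m = 2.31 km × 907.3/3364 = 0.623 km.

0.623 km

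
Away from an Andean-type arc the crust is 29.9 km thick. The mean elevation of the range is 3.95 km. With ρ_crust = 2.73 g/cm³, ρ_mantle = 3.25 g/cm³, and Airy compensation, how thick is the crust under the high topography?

Root depth r = h ρ_c / (ρ_m − ρ_c) = 3.95 km × 2.73 / 0.52 = 20.74 km.
Total thickness = T + h + r = 29.9 km + 3.95 km + 20.74 km = 54.6 km.

54.6 km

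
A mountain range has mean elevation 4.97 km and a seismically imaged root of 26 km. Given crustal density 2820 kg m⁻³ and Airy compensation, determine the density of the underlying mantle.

Airy balance: ρ_c h = (ρ_m − ρ_c) r → ρ_m = ρ_c (1 + h/r).
ρ_m = 2820 × (1 + 4.97 km/26 km) = 3360 kg m⁻³.

3360 kg m⁻³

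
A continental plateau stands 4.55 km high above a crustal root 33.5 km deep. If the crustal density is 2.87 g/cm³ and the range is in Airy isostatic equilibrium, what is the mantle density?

3.26 g/cm³

Airy balance: ρ_c h = (ρ_m − ρ_c) r → ρ_m = ρ_c (1 + h/r).
ρ_m = 2.87 × (1 + 4.55 km/33.5 km) = 3.26 g/cm³.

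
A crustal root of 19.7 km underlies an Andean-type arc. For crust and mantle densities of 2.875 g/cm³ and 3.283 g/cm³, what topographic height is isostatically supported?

2.8 km

Equating mass per unit area of the two columns: ρ_c h = (ρ_m − ρ_c) r.
h = r (ρ_m − ρ_c) / ρ_c = 19.7 km × (3.283 − 2.875) / 2.875 = 2.8 km.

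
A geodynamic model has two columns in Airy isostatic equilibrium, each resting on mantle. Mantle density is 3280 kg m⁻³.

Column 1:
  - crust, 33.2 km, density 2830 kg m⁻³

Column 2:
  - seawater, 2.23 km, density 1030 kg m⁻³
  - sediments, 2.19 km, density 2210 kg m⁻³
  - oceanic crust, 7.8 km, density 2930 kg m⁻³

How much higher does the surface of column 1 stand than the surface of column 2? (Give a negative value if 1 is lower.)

1.48 km

For any compensation level in the mantle, the mantle terms cancel and isostasy reduces to e = (Σt_1 − Σt_2) − (Σ(ρt)_1 − Σ(ρt)_2) / ρ_m.
Σt_1 = 33.2 km; Σt_2 = 12.22 km; Σ(ρt)_1 = 93956; Σ(ρt)_2 = 29990.8 (in km·kg m⁻³).
e = (33.2 − 12.22) − (93956 − 29990.8) / 3280 = 1.48 km.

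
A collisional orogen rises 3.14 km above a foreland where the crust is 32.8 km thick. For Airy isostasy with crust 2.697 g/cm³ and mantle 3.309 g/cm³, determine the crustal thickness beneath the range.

Root depth r = h ρ_c / (ρ_m − ρ_c) = 3.14 km × 2.697 / 0.612 = 13.84 km.
Total thickness = T + h + r = 32.8 km + 3.14 km + 13.84 km = 49.8 km.

49.8 km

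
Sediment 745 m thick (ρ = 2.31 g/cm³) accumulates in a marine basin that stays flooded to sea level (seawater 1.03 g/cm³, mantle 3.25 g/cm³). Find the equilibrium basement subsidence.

Submarine loading: the sediment displaces seawater, and the subsidence is in turn flooded, so s (ρ_m − ρ_w) = t (ρ_sed − ρ_w).
s = 745 m × (2.31 − 1.03) / (3.25 − 1.03) = 430 m.

430 m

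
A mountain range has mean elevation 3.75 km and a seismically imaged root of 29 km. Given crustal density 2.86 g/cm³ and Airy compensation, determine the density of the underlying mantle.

3.23 g/cm³

Airy balance: ρ_c h = (ρ_m − ρ_c) r → ρ_m = ρ_c (1 + h/r).
ρ_m = 2.86 × (1 + 3.75 km/29 km) = 3.23 g/cm³.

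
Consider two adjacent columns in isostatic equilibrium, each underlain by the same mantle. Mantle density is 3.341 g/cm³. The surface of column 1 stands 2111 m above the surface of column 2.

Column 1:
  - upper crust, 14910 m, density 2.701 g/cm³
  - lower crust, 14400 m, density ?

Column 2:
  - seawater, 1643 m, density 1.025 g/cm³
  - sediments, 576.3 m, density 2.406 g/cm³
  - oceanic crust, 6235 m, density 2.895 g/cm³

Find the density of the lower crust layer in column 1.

Take the compensation level at the base of the deeper column (depth z_c below the surface of column 1) and equate Σ ρ_i t_i down to z_c; mantle fills any gap and the z_c terms cancel.
Column 1: 14910×2.701 + 14400×ρ + (z_c − 29310)×3.341
Column 2: 2111×0 + 1643×1.025 + 576.3×2.406 + 6235×2.895 + (z_c − 2111 − 8454.3)×3.341
The z_c×3.341 term appears on both sides and cancels. Collect the known terms of each column as K = Σ(ρt)_known − 3.341 × (depth of known layers): K_1 = 40271.91 − 3.341×29310 = −57652.8; K_2 = 21120.9778 − 3.341×(2111 + 8454.3) = −14177.6895.
Balance: K_1 + 14400×ρ = K_2, so ρ = (K_2 − K_1)/14400 = 43475.1/14400 = 3.02 g/cm³.

3.02 g/cm³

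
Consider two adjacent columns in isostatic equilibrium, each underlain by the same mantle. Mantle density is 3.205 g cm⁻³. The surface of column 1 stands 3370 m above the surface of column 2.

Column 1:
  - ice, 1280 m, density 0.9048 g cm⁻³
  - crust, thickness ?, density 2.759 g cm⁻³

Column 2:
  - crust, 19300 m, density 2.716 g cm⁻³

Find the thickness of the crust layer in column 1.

Take the compensation level at the base of the deeper column (depth z_c below the surface of column 1) and equate Σ ρ_i t_i down to z_c; mantle fills any gap and the z_c terms cancel.
Column 1: 1280×0.9048 + x×2.759 + (z_c − 1280 − x)×3.205
Column 2: 3370×0 + 19300×2.716 + (z_c − 3370 − 19300)×3.205
The z_c×3.205 term appears on both sides and cancels. Collect the known terms of each column as K = Σ(ρt)_known − 3.205 × (depth of known layers): K_1 = 1158.144 − 3.205×1280 = −2944.256; K_2 = 52418.8 − 3.205×(3370 + 19300) = −20238.55.
Balance: K_1 − x×(3.205 − 2.759) = K_2, so x = (K_1 − K_2)/(3.205 − 2.759) = 17294.3/0.446 = 38800 m.

38800 m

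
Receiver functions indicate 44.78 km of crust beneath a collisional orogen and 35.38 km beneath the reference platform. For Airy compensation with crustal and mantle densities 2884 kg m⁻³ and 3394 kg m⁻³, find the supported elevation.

1.41 km

Excess crust Δ = 44.78 km − 35.38 km = 9.4 km, split between elevation h and root r with h + r = Δ.
Airy balance ρ_c h = (ρ_m − ρ_c) r gives r = h ρ_c/(ρ_m − ρ_c), so h (1 + ρ_c/(ρ_m − ρ_c)) = Δ, i.e. h = Δ (ρ_m − ρ_c)/ρ_m.
h = 9.4 km × 510/3394 = 1.41 km.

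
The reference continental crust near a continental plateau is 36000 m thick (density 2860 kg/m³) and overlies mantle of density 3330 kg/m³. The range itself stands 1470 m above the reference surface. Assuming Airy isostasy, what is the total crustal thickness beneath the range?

46400 m

Root depth r = h ρ_c / (ρ_m − ρ_c) = 1470 m × 2860 / 470 = 8945 m.
Total thickness = T + h + r = 36000 m + 1470 m + 8945 m = 46400 m.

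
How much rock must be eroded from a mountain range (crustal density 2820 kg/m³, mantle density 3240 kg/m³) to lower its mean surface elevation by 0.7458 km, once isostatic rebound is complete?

5.75 km

Net drop Δ = e − u = e − e ρ_c/ρ_m = e (ρ_m − ρ_c)/ρ_m.
e = Δ ρ_m/(ρ_m − ρ_c) = 0.7458 km × 3240/420 = 5.75 km.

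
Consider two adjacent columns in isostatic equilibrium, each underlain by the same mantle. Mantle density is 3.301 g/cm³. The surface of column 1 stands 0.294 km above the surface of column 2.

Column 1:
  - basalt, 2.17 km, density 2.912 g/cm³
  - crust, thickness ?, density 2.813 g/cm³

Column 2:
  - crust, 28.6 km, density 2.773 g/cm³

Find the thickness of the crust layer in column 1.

31.2 km

Take the compensation level at the base of the deeper column (depth z_c below the surface of column 1) and equate Σ ρ_i t_i down to z_c; mantle fills any gap and the z_c terms cancel.
Column 1: 2.17×2.912 + x×2.813 + (z_c − 2.17 − x)×3.301
Column 2: 0.294×0 + 28.6×2.773 + (z_c − 0.294 − 28.6)×3.301
The z_c×3.301 term appears on both sides and cancels. Collect the known terms of each column as K = Σ(ρt)_known − 3.301 × (depth of known layers): K_1 = 6.31904 − 3.301×2.17 = −0.84413; K_2 = 79.3078 − 3.301×(0.294 + 28.6) = −16.071294.
Balance: K_1 − x×(3.301 − 2.813) = K_2, so x = (K_1 − K_2)/(3.301 − 2.813) = 15.2272/0.488 = 31.2 km.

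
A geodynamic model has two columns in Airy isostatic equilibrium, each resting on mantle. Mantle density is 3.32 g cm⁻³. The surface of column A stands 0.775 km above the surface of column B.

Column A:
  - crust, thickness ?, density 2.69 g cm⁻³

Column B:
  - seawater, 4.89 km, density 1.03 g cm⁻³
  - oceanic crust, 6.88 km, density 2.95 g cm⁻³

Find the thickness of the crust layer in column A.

25.9 km

Take the compensation level at the base of the deeper column (depth z_c below the surface of column A) and equate Σ ρ_i t_i down to z_c; mantle fills any gap and the z_c terms cancel.
Column A: x×2.69 + (z_c − 0 − x)×3.32
Column B: 0.775×0 + 4.89×1.03 + 6.88×2.95 + (z_c − 0.775 − 11.77)×3.32
The z_c×3.32 term appears on both sides and cancels. Collect the known terms of each column as K = Σ(ρt)_known − 3.32 × (depth of known layers): K_A = 0 − 3.32×0 = 0; K_B = 25.3327 − 3.32×(0.775 + 11.77) = −16.3167.
Balance: K_A − x×(3.32 − 2.69) = K_B, so x = (K_A − K_B)/(3.32 − 2.69) = 16.3167/0.63 = 25.9 km.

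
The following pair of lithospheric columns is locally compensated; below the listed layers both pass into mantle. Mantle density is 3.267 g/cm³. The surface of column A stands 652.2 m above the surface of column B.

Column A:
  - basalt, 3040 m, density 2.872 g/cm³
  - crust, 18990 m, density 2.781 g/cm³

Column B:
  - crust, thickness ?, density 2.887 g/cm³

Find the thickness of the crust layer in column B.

21800 m

Take the compensation level at the base of the deeper column (depth z_c below the surface of column A) and equate Σ ρ_i t_i down to z_c; mantle fills any gap and the z_c terms cancel.
Column A: 3040×2.872 + 18990×2.781 + (z_c − 22030)×3.267
Column B: 652.2×0 + x×2.887 + (z_c − 652.2 − 0 − x)×3.267
The z_c×3.267 term appears on both sides and cancels. Collect the known terms of each column as K = Σ(ρt)_known − 3.267 × (depth of known layers): K_A = 61542.07 − 3.267×22030 = −10429.94; K_B = 0 − 3.267×(652.2 + 0) = −2130.7374.
Balance: K_A = K_B − x×(3.267 − 2.887), so x = (K_B − K_A)/(3.267 − 2.887) = 8299.2/0.38 = 21800 m.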